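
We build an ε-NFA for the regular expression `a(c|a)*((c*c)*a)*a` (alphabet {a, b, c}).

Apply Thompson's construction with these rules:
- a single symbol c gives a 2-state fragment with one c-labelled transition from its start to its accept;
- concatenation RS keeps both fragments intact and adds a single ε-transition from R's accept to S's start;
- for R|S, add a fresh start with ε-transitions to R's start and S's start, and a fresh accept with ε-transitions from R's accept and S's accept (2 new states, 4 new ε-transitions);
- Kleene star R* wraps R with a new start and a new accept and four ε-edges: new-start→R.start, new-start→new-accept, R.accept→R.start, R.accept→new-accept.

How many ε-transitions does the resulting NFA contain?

25

By structural recursion:
Each of the 7 symbol leaves contributes 0 ε-transitions.
  c|a — 4 ε-transitions
  (c|a)* — 8 ε-transitions
  c* — 4 ε-transitions
  c*c — 5 ε-transitions
  (c*c)* — 9 ε-transitions
  (c*c)*a — 10 ε-transitions
  ((c*c)*a)* — 14 ε-transitions
  a(c|a)*((c*c)*a)*a — 25 ε-transitions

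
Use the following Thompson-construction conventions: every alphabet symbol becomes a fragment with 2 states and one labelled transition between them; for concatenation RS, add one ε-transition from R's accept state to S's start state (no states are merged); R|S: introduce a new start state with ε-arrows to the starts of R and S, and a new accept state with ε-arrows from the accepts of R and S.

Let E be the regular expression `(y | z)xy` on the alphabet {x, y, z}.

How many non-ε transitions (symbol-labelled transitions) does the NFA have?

By structural recursion:
Each of the 4 symbol leaves contributes exactly 1 symbol transition.
  y | z : 2 symbol transitions
  (y | z)xy : 4 symbol transitions

4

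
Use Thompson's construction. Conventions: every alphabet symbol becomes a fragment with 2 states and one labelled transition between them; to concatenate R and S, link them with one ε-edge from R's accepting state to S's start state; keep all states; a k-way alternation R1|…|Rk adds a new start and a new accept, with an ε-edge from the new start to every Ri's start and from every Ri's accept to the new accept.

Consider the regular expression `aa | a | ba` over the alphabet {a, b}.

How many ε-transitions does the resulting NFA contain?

8

Building bottom-up:
Each of the 5 symbol leaves contributes 0 ε-transitions.
  aa : 1 ε-transition
  ba : 1 ε-transition
  aa | a | ba : 8 ε-transitions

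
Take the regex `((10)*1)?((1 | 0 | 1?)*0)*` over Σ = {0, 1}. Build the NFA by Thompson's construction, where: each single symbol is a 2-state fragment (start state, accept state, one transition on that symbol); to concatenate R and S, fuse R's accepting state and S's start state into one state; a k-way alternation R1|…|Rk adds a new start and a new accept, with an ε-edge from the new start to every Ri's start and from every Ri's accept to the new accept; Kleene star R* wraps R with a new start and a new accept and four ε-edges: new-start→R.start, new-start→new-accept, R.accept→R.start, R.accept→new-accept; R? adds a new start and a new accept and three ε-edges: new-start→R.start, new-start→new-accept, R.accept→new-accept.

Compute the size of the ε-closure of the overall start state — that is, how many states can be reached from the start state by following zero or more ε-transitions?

15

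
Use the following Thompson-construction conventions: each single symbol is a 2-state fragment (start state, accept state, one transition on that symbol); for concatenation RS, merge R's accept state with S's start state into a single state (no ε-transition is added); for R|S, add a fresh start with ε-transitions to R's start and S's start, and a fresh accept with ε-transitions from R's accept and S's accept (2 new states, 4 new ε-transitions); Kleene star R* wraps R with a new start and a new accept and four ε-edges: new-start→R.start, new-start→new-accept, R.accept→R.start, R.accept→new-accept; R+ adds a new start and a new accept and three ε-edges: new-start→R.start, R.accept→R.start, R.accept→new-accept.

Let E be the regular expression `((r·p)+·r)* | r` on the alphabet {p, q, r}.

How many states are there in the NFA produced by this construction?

12

Recursing over subexpressions:
Each of the 4 symbol leaves contributes a 2-state fragment.
  r·p — 3 states
  (r·p)+ — 5 states
  (r·p)+·r — 6 states
  ((r·p)+·r)* — 8 states
  ((r·p)+·r)* | r — 12 states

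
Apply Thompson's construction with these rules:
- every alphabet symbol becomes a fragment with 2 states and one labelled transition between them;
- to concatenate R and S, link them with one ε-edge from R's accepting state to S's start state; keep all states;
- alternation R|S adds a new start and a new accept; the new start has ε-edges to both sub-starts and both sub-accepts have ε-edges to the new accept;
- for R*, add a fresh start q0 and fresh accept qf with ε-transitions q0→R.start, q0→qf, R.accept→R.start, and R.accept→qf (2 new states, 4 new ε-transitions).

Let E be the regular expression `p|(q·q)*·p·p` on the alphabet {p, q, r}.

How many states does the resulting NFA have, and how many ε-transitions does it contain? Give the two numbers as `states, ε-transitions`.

14, 11

Recursing over subexpressions:
Each of the 5 symbol leaves contributes 2 states and 0 ε-transitions.
  q·q = 4 states, 1 ε-transition
  (q·q)* = 6 states, 5 ε-transitions
  (q·q)*·p·p = 10 states, 7 ε-transitions
  p|(q·q)*·p·p = 14 states, 11 ε-transitions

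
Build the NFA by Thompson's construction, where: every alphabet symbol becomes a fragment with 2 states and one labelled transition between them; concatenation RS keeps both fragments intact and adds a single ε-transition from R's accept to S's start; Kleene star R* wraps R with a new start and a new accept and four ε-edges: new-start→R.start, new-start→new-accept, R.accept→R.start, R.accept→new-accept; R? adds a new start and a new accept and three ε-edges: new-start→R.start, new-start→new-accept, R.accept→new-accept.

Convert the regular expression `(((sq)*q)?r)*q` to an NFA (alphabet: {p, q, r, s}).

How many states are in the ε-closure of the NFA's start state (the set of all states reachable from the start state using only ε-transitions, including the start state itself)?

10

Compute the ε-closure size of each fragment's start state recursively; a symbol fragment's start has no outgoing ε-edge, so its closure is just itself (size 1).
  sq → |closure| equals the left operand's closure size = 1 (its accept is not ε-reachable, so the closure stops there)
  (sq)* → new start has ε-edges to the inner start and to the new accept, so |closure| = 2 + 1 = 3
  (sq)*q → |closure| = 3 + 1 = 4 (closure spills across the concat boundary because the left factor accepts ε)
  ((sq)*q)? → new start has ε-edges to the inner start and to the new accept, so |closure| = 2 + 4 = 6
  ((sq)*q)?r → |closure| = 6 + 1 = 7 (closure spills across the concat boundary because the left factor accepts ε)
  (((sq)*q)?r)* → |closure| = 1 (new start) + 7 (body) + 1 (new accept) = 9
  (((sq)*q)?r)*q → the left operand accepts ε, so the closure extends into the next operand (via the concat ε-link); |closure| = 9 + 1 = 10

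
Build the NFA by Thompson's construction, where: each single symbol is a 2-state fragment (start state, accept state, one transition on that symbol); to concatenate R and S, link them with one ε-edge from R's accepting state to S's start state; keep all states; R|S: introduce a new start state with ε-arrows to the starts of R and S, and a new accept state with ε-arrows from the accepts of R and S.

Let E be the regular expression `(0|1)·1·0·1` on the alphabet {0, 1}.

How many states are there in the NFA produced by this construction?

12

Bottom-up over the parse tree:
Each of the 5 symbol leaves contributes a 2-state fragment.
  0|1 — 6 states
  (0|1)·1·0·1 — 12 states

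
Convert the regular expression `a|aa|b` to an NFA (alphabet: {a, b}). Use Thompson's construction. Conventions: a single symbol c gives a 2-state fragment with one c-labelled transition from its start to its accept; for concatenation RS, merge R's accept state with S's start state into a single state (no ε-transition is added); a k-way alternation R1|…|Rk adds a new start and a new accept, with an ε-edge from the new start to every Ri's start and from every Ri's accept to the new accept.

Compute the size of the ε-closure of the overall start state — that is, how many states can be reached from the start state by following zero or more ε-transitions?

Let C(F) = |ε-closure(F.start)| within fragment F, and note whether F accepts ε. Symbol fragments have C = 1 and do not accept ε. Then:
  aa → same as the first factor's closure: |ε-closure| = 1
  a|aa|b → |ε-closure| = 1 + 1 + 1 + 1 = 4 (the new accept is not ε-reachable since no branch accepts ε)

4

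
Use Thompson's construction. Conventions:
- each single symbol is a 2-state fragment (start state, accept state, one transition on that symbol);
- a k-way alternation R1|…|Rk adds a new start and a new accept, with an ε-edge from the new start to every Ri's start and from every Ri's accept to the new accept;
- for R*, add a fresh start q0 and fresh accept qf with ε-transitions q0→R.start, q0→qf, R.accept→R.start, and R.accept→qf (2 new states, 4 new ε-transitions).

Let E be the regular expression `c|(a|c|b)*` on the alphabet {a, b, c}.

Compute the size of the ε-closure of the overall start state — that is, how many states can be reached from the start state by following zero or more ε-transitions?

9

Compute the ε-closure size of each fragment's start state recursively; a symbol fragment's start has no outgoing ε-edge, so its closure is just itself (size 1).
  a|c|b : new start ε-reaches every alternative's start; none of them accept ε, so the new accept is not reached: |closure| = 1 + 1 + 1 + 1 = 4
  (a|c|b)* : |closure| = 1 (new start) + 4 (body) + 1 (new accept) = 6
  c|(a|c|b)* : |closure| = 1 (new start) + (1 + 6) + 1 (new accept, since some branch ε-reaches its own accept) = 9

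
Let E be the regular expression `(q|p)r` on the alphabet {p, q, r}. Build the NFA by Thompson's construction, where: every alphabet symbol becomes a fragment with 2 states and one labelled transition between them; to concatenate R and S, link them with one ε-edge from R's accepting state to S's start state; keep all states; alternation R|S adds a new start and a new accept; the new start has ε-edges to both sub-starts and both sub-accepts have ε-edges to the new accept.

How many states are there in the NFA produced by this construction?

8

Bottom-up over the parse tree:
Each of the 3 symbol leaves contributes a 2-state fragment.
  q|p → 6 states
  (q|p)r → 8 states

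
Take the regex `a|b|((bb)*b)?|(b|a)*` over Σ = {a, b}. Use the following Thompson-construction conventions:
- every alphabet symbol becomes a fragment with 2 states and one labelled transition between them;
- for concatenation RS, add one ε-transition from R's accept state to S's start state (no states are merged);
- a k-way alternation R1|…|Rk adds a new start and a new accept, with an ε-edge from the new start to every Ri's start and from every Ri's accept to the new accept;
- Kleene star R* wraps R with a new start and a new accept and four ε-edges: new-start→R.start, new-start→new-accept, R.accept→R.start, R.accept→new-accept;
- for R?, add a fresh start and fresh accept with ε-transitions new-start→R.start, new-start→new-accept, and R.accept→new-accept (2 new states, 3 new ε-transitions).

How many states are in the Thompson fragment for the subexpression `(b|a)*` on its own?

Fragment for `(b|a)*`:
Each of the 2 symbol leaves contributes a 2-state fragment.
  b|a → 6 states
  (b|a)* → 8 states

8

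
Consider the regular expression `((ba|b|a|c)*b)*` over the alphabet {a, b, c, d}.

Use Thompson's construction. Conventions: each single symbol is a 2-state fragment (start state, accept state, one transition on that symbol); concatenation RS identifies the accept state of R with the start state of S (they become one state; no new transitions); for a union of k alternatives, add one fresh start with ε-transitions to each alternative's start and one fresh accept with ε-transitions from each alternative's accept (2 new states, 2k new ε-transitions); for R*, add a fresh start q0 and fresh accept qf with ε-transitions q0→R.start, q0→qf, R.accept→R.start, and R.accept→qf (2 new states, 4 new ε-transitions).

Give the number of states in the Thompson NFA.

16

By structural recursion:
Each of the 6 symbol leaves contributes a 2-state fragment.
  ba : 3 states
  ba|b|a|c : 11 states
  (ba|b|a|c)* : 13 states
  (ba|b|a|c)*b : 14 states
  ((ba|b|a|c)*b)* : 16 states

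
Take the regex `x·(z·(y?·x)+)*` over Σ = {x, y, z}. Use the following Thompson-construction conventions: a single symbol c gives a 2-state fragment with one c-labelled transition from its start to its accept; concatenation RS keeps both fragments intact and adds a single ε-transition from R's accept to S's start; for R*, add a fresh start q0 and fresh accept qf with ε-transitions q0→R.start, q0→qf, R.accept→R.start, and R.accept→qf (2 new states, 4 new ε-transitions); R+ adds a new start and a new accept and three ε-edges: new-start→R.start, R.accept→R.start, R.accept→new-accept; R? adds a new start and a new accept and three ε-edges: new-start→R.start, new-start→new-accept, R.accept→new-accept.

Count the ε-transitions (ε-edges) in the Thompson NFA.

13

Building bottom-up:
Each of the 4 symbol leaves contributes 0 ε-transitions.
  y? — 3 ε-transitions
  y?·x — 4 ε-transitions
  (y?·x)+ — 7 ε-transitions
  z·(y?·x)+ — 8 ε-transitions
  (z·(y?·x)+)* — 12 ε-transitions
  x·(z·(y?·x)+)* — 13 ε-transitions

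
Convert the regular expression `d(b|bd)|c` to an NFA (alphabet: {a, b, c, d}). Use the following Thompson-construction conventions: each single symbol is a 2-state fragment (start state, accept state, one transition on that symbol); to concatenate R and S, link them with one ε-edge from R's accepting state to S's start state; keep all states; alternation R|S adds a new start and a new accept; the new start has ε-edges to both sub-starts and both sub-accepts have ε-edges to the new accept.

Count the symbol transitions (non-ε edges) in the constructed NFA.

5

Bottom-up over the parse tree:
Each of the 5 symbol leaves contributes exactly 1 symbol transition.
  bd = 2 symbol transitions
  b|bd = 3 symbol transitions
  d(b|bd) = 4 symbol transitions
  d(b|bd)|c = 5 symbol transitions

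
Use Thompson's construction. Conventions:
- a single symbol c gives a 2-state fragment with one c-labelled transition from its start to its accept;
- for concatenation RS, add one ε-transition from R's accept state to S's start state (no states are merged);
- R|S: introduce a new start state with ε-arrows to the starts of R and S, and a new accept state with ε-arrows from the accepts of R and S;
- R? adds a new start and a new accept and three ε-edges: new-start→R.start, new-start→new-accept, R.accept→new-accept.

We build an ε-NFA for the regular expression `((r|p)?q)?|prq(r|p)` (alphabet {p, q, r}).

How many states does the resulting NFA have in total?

By structural recursion:
Each of the 8 symbol leaves contributes a 2-state fragment.
  r|p — 6 states
  (r|p)? — 8 states
  (r|p)?q — 10 states
  ((r|p)?q)? — 12 states
  r|p — 6 states
  prq(r|p) — 12 states
  ((r|p)?q)?|prq(r|p) — 26 states

26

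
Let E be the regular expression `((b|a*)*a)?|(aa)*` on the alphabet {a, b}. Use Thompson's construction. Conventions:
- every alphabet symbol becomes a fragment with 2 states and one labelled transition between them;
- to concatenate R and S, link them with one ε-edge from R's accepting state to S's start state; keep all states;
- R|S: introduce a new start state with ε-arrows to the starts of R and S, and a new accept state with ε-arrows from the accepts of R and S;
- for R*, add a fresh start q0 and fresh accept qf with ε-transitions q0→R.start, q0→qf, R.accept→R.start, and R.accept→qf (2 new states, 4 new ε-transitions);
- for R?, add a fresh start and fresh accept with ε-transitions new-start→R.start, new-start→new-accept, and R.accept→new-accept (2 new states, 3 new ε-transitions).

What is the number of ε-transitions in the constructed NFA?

25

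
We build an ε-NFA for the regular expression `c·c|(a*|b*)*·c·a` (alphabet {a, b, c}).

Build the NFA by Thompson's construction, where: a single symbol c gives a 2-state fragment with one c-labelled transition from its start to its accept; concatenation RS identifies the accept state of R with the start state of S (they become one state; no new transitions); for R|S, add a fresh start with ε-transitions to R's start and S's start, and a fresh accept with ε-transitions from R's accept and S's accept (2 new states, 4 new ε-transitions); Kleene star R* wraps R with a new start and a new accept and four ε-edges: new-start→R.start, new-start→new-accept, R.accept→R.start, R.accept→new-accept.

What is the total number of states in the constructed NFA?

19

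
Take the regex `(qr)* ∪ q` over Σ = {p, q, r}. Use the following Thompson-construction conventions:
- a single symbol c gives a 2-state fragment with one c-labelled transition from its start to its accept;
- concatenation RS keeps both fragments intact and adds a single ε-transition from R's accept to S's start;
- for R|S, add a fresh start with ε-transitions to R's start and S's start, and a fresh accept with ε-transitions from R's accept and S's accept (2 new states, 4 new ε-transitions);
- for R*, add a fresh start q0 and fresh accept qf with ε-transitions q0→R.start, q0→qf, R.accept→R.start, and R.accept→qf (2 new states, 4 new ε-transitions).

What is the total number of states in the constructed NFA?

10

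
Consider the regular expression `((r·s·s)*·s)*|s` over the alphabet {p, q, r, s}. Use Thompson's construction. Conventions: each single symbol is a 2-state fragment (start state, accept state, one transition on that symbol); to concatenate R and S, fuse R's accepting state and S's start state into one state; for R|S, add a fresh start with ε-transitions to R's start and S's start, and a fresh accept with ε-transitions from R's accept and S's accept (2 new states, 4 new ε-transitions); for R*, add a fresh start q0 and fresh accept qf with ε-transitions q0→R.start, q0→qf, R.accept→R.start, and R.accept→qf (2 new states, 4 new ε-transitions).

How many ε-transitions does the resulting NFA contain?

Building bottom-up:
Each of the 5 symbol leaves contributes 0 ε-transitions.
  r·s·s — 0 ε-transitions
  (r·s·s)* — 4 ε-transitions
  (r·s·s)*·s — 4 ε-transitions
  ((r·s·s)*·s)* — 8 ε-transitions
  ((r·s·s)*·s)*|s — 12 ε-transitions

12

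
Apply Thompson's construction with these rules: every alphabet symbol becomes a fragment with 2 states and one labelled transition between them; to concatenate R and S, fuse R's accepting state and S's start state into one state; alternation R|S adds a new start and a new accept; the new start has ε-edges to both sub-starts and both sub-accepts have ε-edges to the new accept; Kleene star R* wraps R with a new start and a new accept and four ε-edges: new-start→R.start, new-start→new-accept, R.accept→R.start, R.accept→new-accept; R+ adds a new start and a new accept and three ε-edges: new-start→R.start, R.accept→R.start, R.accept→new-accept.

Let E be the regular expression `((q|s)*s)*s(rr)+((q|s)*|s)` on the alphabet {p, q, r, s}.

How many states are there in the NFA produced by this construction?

Building bottom-up:
Each of the 9 symbol leaves contributes a 2-state fragment.
  q|s : 6 states
  (q|s)* : 8 states
  (q|s)*s : 9 states
  ((q|s)*s)* : 11 states
  rr : 3 states
  (rr)+ : 5 states
  q|s : 6 states
  (q|s)* : 8 states
  (q|s)*|s : 12 states
  ((q|s)*s)*s(rr)+((q|s)*|s) : 27 states

27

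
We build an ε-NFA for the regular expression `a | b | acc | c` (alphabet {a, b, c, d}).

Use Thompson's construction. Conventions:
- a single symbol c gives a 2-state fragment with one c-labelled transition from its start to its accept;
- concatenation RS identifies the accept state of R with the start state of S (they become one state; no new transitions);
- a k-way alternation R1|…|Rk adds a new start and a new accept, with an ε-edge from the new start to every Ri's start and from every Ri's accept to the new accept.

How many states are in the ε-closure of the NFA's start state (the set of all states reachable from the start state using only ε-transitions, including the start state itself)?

5

Let C(F) = |ε-closure(F.start)| within fragment F, and note whether F accepts ε. Symbol fragments have C = 1 and do not accept ε. Then:
  acc — same as the first factor's closure: |ε-closure| = 1
  a | b | acc | c — |ε-closure| = 1 + 1 + 1 + 1 + 1 = 5 (the new accept is not ε-reachable since no branch accepts ε)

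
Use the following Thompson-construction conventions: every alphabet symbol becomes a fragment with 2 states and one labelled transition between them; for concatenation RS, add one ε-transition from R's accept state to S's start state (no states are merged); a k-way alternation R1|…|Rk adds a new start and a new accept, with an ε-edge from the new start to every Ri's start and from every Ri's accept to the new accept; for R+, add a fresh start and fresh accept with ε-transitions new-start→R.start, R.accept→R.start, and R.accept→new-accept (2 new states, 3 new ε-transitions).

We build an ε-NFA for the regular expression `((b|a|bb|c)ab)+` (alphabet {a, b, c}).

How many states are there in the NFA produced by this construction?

Bottom-up over the parse tree:
Each of the 7 symbol leaves contributes a 2-state fragment.
  bb — 4 states
  b|a|bb|c — 12 states
  (b|a|bb|c)ab — 16 states
  ((b|a|bb|c)ab)+ — 18 states

18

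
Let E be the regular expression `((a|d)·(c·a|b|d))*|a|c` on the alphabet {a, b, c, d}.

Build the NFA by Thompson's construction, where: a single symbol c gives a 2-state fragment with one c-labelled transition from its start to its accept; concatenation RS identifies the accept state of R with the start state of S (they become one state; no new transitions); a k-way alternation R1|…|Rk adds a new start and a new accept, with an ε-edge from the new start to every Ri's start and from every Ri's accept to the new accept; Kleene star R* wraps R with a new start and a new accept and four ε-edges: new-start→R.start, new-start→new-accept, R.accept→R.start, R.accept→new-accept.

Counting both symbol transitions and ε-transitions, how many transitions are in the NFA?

By structural recursion:
Each of the 8 symbol leaves contributes 1 transition (1 symbol, 0 ε).
  a|d — 6 transitions (2 symbol, 4 ε)
  c·a — 2 transitions (2 symbol, 0 ε)
  c·a|b|d — 10 transitions (4 symbol, 6 ε)
  (a|d)·(c·a|b|d) — 16 transitions (6 symbol, 10 ε)
  ((a|d)·(c·a|b|d))* — 20 transitions (6 symbol, 14 ε)
  ((a|d)·(c·a|b|d))*|a|c — 28 transitions (8 symbol, 20 ε)

28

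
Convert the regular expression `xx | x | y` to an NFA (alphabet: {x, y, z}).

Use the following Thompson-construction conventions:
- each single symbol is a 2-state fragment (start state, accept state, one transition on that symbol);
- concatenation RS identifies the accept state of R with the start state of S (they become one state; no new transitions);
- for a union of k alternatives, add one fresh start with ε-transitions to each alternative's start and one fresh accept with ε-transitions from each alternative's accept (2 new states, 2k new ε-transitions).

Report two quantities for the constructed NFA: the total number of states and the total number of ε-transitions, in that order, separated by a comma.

Per subexpression:
Each of the 4 symbol leaves contributes 2 states and 0 ε-transitions.
  xx → 3 states, 0 ε-transitions
  xx | x | y → 9 states, 6 ε-transitions

9, 6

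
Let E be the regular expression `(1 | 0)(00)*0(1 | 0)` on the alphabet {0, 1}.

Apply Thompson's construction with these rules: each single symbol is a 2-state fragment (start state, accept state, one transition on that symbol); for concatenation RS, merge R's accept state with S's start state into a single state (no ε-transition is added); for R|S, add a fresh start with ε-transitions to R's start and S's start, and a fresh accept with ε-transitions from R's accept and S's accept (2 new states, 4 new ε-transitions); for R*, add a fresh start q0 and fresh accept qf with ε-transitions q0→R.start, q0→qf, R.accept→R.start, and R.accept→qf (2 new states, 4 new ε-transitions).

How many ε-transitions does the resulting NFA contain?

12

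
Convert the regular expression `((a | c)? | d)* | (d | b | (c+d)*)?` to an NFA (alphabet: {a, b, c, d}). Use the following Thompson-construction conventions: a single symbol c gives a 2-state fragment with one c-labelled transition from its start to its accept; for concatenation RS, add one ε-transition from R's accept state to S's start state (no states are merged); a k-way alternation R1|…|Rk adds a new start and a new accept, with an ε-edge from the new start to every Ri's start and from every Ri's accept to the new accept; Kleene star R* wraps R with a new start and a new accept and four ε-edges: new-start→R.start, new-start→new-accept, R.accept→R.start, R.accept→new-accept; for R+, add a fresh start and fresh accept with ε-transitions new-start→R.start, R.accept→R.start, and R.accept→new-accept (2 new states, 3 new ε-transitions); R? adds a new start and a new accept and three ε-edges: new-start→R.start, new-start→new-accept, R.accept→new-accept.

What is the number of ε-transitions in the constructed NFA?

By structural recursion:
Each of the 7 symbol leaves contributes 0 ε-transitions.
  a | c → 4 ε-transitions
  (a | c)? → 7 ε-transitions
  (a | c)? | d → 11 ε-transitions
  ((a | c)? | d)* → 15 ε-transitions
  c+ → 3 ε-transitions
  c+d → 4 ε-transitions
  (c+d)* → 8 ε-transitions
  d | b | (c+d)* → 14 ε-transitions
  (d | b | (c+d)*)? → 17 ε-transitions
  ((a | c)? | d)* | (d | b | (c+d)*)? → 36 ε-transitions

36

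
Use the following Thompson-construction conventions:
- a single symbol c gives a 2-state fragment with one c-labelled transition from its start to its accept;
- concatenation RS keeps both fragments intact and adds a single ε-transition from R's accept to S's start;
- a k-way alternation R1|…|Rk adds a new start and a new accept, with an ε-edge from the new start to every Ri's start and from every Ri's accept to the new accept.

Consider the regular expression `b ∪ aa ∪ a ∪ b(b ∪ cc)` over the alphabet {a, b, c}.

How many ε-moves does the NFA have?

15

Bottom-up over the parse tree:
Each of the 8 symbol leaves contributes 0 ε-transitions.
  aa : 1 ε-transition
  cc : 1 ε-transition
  b ∪ cc : 5 ε-transitions
  b(b ∪ cc) : 6 ε-transitions
  b ∪ aa ∪ a ∪ b(b ∪ cc) : 15 ε-transitions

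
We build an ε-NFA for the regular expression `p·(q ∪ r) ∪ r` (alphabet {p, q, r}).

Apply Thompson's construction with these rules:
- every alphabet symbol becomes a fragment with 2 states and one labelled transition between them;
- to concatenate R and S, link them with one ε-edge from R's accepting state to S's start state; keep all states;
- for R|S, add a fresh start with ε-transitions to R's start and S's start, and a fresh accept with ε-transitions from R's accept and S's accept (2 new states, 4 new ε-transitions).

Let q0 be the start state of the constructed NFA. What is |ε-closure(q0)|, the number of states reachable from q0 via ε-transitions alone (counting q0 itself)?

Let C(F) = |ε-closure(F.start)| within fragment F, and note whether F accepts ε. Symbol fragments have C = 1 and do not accept ε. Then:
  q ∪ r : new start ε-reaches every alternative's start; none of them accept ε, so the new accept is not reached: |closure| = 1 + 1 + 1 = 3
  p·(q ∪ r) : |closure| equals the left operand's closure size = 1 (its accept is not ε-reachable, so the closure stops there)
  p·(q ∪ r) ∪ r : new start ε-reaches every alternative's start; none of them accept ε, so the new accept is not reached: |closure| = 1 + 1 + 1 = 3

3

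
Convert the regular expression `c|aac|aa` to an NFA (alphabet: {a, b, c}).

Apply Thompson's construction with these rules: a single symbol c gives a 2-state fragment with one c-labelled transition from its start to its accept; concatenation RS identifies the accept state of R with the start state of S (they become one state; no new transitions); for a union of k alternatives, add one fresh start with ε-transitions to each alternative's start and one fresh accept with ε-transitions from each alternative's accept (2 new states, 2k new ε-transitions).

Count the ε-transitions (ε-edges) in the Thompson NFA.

Per subexpression:
Each of the 6 symbol leaves contributes 0 ε-transitions.
  aac — 0 ε-transitions
  aa — 0 ε-transitions
  c|aac|aa — 6 ε-transitions

6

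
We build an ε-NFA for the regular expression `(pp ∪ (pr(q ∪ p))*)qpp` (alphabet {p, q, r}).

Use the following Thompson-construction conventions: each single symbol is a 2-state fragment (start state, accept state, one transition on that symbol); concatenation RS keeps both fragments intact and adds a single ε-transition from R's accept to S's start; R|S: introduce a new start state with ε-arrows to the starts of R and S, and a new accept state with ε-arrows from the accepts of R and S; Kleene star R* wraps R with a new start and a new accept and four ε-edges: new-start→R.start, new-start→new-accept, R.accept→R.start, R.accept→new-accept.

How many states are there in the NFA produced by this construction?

Per subexpression:
Each of the 9 symbol leaves contributes a 2-state fragment.
  pp → 4 states
  q ∪ p → 6 states
  pr(q ∪ p) → 10 states
  (pr(q ∪ p))* → 12 states
  pp ∪ (pr(q ∪ p))* → 18 states
  (pp ∪ (pr(q ∪ p))*)qpp → 24 states

24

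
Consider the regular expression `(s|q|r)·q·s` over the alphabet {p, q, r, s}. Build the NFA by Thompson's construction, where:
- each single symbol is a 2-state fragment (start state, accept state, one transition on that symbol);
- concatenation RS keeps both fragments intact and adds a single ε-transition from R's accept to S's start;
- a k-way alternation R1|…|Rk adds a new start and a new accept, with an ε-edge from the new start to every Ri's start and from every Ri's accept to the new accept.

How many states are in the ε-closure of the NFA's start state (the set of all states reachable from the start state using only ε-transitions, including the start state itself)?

Compute the ε-closure size of each fragment's start state recursively; a symbol fragment's start has no outgoing ε-edge, so its closure is just itself (size 1).
  s|q|r — new start ε-reaches every alternative's start; none of them accept ε, so the new accept is not reached: C = 1 + 1 + 1 + 1 = 4
  (s|q|r)·q·s — C equals the left operand's closure size = 4 (its accept is not ε-reachable, so the closure stops there)

4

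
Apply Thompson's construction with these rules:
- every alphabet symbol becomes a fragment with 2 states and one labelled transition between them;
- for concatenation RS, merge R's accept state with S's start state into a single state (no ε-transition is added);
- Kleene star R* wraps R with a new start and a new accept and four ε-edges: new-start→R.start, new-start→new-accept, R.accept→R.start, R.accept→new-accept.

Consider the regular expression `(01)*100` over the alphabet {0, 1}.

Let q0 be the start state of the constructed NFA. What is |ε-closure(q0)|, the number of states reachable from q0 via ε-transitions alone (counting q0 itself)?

3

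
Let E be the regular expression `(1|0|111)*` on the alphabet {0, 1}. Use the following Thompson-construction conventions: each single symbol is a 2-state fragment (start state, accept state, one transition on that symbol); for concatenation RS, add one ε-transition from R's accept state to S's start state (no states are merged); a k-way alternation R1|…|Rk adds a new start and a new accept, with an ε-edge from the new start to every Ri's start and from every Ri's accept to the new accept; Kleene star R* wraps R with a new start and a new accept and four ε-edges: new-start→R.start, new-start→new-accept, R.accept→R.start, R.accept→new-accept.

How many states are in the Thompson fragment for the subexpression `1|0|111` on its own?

Fragment for `1|0|111`:
Each of the 5 symbol leaves contributes a 2-state fragment.
  111 → 6 states
  1|0|111 → 12 states

12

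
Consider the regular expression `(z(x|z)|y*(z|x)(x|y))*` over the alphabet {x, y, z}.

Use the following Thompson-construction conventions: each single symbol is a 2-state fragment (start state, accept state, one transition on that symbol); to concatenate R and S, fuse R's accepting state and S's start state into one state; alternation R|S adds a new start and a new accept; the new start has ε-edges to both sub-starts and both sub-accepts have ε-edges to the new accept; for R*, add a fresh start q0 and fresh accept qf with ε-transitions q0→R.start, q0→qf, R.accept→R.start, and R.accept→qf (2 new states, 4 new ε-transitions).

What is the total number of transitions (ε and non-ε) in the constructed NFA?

32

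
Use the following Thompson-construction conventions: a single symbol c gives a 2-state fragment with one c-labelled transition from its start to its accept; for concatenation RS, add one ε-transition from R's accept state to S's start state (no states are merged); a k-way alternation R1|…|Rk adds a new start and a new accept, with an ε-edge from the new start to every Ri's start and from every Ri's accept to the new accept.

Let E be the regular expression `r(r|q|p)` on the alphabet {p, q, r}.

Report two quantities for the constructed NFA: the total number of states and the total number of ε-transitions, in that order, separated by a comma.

10, 7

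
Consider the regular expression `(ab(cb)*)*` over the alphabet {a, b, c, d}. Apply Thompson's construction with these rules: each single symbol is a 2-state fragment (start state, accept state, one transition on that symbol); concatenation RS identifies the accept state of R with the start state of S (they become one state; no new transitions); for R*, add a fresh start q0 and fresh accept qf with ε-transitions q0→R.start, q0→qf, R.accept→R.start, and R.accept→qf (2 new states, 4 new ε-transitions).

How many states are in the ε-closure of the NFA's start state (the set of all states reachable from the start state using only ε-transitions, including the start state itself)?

3

Work bottom-up. For each fragment F, track |ε-closure(F.start)| and whether F's accept lies in that closure (i.e. whether F accepts ε). A single-symbol fragment has closure size 1 and does not accept ε.
  cb — same as the first factor's closure: |ε-closure| = 1
  (cb)* — the star's fresh start ε-reaches both the body's start and the fresh accept: |ε-closure| = 2 + 1 = 3
  ab(cb)* — |ε-closure| equals the left operand's closure size = 1 (its accept is not ε-reachable, so the closure stops there)
  (ab(cb)*)* — |ε-closure| = 1 (new start) + 1 (body) + 1 (new accept) = 3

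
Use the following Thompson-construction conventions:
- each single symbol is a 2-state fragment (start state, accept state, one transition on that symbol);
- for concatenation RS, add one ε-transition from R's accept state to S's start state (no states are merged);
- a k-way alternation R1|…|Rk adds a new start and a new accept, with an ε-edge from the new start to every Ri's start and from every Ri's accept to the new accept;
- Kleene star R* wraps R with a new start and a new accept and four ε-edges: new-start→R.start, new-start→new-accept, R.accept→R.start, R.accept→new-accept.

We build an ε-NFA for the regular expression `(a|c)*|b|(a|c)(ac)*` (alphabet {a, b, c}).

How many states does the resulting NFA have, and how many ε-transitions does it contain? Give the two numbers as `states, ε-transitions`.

24, 24

Bottom-up over the parse tree:
Each of the 7 symbol leaves contributes 2 states and 0 ε-transitions.
  a|c → 6 states, 4 ε-transitions
  (a|c)* → 8 states, 8 ε-transitions
  a|c → 6 states, 4 ε-transitions
  ac → 4 states, 1 ε-transition
  (ac)* → 6 states, 5 ε-transitions
  (a|c)(ac)* → 12 states, 10 ε-transitions
  (a|c)*|b|(a|c)(ac)* → 24 states, 24 ε-transitions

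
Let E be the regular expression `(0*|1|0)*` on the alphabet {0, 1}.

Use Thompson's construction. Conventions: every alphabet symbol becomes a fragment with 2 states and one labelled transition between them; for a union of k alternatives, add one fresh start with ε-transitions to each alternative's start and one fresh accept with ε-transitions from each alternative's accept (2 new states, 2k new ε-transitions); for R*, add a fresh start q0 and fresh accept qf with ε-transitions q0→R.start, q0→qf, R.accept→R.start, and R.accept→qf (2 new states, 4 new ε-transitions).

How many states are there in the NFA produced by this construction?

12

By structural recursion:
Each of the 3 symbol leaves contributes a 2-state fragment.
  0* — 4 states
  0*|1|0 — 10 states
  (0*|1|0)* — 12 states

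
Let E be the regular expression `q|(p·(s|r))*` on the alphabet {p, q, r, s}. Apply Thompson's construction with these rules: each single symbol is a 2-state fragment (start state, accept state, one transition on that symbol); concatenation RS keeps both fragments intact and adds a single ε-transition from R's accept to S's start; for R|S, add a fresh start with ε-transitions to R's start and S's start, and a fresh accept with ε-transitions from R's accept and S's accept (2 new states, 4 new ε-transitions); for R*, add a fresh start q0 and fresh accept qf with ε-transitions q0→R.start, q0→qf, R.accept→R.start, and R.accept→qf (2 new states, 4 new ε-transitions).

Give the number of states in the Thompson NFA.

14

Bottom-up over the parse tree:
Each of the 4 symbol leaves contributes a 2-state fragment.
  s|r — 6 states
  p·(s|r) — 8 states
  (p·(s|r))* — 10 states
  q|(p·(s|r))* — 14 states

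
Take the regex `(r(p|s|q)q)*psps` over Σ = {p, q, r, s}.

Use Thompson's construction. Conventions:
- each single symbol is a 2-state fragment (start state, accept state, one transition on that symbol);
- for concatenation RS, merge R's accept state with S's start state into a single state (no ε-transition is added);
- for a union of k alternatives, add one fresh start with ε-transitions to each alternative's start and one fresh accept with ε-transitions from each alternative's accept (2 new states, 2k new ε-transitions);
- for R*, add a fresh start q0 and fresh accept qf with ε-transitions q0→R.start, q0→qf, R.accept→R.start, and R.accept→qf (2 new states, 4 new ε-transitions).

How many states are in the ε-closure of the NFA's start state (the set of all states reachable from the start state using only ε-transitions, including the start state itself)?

3

Compute the ε-closure size of each fragment's start state recursively; a symbol fragment's start has no outgoing ε-edge, so its closure is just itself (size 1).
  p|s|q → |closure| = 1 + 1 + 1 + 1 = 4 (the new accept is not ε-reachable since no branch accepts ε)
  r(p|s|q)q → same as the first factor's closure: |closure| = 1
  (r(p|s|q)q)* → new start has ε-edges to the inner start and to the new accept, so |closure| = 2 + 1 = 3
  (r(p|s|q)q)*psps → the left operand accepts ε, so the closure extends into the next operand (the shared merged state is already counted); |closure| = 3 + (1−1) = 3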